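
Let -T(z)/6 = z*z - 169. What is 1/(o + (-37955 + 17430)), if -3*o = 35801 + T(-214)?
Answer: 3/176386 ≈ 1.7008e-5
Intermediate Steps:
T(z) = 1014 - 6*z² (T(z) = -6*(z*z - 169) = -6*(z² - 169) = -6*(-169 + z²) = 1014 - 6*z²)
o = 237961/3 (o = -(35801 + (1014 - 6*(-214)²))/3 = -(35801 + (1014 - 6*45796))/3 = -(35801 + (1014 - 274776))/3 = -(35801 - 273762)/3 = -⅓*(-237961) = 237961/3 ≈ 79320.)
1/(o + (-37955 + 17430)) = 1/(237961/3 + (-37955 + 17430)) = 1/(237961/3 - 20525) = 1/(176386/3) = 3/176386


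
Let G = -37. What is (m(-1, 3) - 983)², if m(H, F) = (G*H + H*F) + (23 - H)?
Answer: 855625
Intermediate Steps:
m(H, F) = 23 - 38*H + F*H (m(H, F) = (-37*H + H*F) + (23 - H) = (-37*H + F*H) + (23 - H) = 23 - 38*H + F*H)
(m(-1, 3) - 983)² = ((23 - 38*(-1) + 3*(-1)) - 983)² = ((23 + 38 - 3) - 983)² = (58 - 983)² = (-925)² = 855625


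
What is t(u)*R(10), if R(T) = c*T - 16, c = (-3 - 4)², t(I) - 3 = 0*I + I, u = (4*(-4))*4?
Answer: -28914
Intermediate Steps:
u = -64 (u = -16*4 = -64)
t(I) = 3 + I (t(I) = 3 + (0*I + I) = 3 + (0 + I) = 3 + I)
c = 49 (c = (-7)² = 49)
R(T) = -16 + 49*T (R(T) = 49*T - 16 = -16 + 49*T)
t(u)*R(10) = (3 - 64)*(-16 + 49*10) = -61*(-16 + 490) = -61*474 = -28914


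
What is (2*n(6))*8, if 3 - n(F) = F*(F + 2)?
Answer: -720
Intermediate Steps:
n(F) = 3 - F*(2 + F) (n(F) = 3 - F*(F + 2) = 3 - F*(2 + F))
(2*n(6))*8 = (2*(3 - 1*6² - 2*6))*8 = (2*(3 - 1*36 - 12))*8 = (2*(3 - 36 - 12))*8 = (2*(-45))*8 = -90*8 = -720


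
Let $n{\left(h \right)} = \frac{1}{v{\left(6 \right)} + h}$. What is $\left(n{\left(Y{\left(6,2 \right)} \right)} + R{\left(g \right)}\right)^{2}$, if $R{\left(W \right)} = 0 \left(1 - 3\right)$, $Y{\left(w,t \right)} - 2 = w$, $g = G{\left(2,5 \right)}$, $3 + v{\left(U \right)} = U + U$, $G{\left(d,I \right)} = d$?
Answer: $\frac{1}{289} \approx 0.0034602$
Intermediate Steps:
$v{\left(U \right)} = -3 + 2 U$ ($v{\left(U \right)} = -3 + \left(U + U\right) = -3 + 2 U$)
$g = 2$
$Y{\left(w,t \right)} = 2 + w$
$R{\left(W \right)} = 0$ ($R{\left(W \right)} = 0 \left(-2\right) = 0$)
$n{\left(h \right)} = \frac{1}{9 + h}$ ($n{\left(h \right)} = \frac{1}{\left(-3 + 2 \cdot 6\right) + h} = \frac{1}{\left(-3 + 12\right) + h} = \frac{1}{9 + h}$)
$\left(n{\left(Y{\left(6,2 \right)} \right)} + R{\left(g \right)}\right)^{2} = \left(\frac{1}{9 + \left(2 + 6\right)} + 0\right)^{2} = \left(\frac{1}{9 + 8} + 0\right)^{2} = \left(\frac{1}{17} + 0\right)^{2} = \left(\frac{1}{17}\right)^{2} = \frac{1}{289}$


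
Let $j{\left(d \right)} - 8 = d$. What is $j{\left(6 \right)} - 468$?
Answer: $-454$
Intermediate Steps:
$j{\left(d \right)} = 8 + d$
$j{\left(6 \right)} - 468 = \left(8 + 6\right) - 468 = 14 - 468 = -454$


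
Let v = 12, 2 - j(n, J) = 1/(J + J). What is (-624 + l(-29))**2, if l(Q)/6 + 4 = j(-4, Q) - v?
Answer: 421439841/841 ≈ 5.0112e+5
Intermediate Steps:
j(n, J) = 2 - 1/(2*J) (j(n, J) = 2 - 1/(J + J) = 2 - 1/(2*J))
l(Q) = -84 - 3/Q (l(Q) = -24 + 6*((2 - 1/(2*Q)) - 1*12) = -24 + 6*((2 - 1/(2*Q)) - 12) = -24 + 6*(-10 - 1/(2*Q)) = -24 + (-60 - 3/Q) = -84 - 3/Q)
(-624 + l(-29))**2 = (-624 + (-84 - 3/(-29)))**2 = (-624 + (-84 - 3*(-1/29)))**2 = (-624 + (-84 + 3/29))**2 = (-624 - 2433/29)**2 = (-20529/29)**2 = 421439841/841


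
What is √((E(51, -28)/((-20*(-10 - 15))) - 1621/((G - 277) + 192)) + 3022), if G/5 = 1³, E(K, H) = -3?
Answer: 3*√3380285/100 ≈ 55.157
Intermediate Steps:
G = 5 (G = 5*1³ = 5*1 = 5)
√((E(51, -28)/((-20*(-10 - 15))) - 1621/((G - 277) + 192)) + 3022) = √((-3*(-1/(20*(-10 - 15))) - 1621/((5 - 277) + 192)) + 3022) = √((-3/((-20*(-25))) - 1621/(-272 + 192)) + 3022) = √((-3/500 - 1621/(-80)) + 3022) = √((-3*1/500 - 1621*(-1/80)) + 3022) = √((-3/500 + 1621/80) + 3022) = √(40513/2000 + 3022) = √(6084513/2000) = 3*√3380285/100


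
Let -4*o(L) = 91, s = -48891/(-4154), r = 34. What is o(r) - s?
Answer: -286789/8308 ≈ -34.520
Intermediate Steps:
s = 48891/4154 (s = -48891*(-1/4154) = 48891/4154 ≈ 11.770)
o(L) = -91/4 (o(L) = -1/4*91 = -91/4)
o(r) - s = -91/4 - 1*48891/4154 = -91/4 - 48891/4154 = -286789/8308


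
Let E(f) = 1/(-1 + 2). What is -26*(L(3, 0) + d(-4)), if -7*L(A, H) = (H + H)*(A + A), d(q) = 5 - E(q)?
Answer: -104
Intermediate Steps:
E(f) = 1 (E(f) = 1/1 = 1)
d(q) = 4 (d(q) = 5 - 1*1 = 5 - 1 = 4)
L(A, H) = -4*A*H/7 (L(A, H) = -(H + H)*(A + A)/7 = -2*H*2*A/7 = -4*A*H/7)
-26*(L(3, 0) + d(-4)) = -26*(-4/7*3*0 + 4) = -26*(0 + 4) = -26*4 = -104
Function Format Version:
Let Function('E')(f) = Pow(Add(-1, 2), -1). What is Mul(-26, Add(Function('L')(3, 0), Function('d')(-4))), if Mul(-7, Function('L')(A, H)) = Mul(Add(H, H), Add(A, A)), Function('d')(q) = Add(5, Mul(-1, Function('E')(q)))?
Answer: -104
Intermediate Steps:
Function('E')(f) = 1 (Function('E')(f) = Pow(1, -1) = 1)
Function('d')(q) = 4 (Function('d')(q) = Add(5, Mul(-1, 1)) = Add(5, -1) = 4)
Function('L')(A, H) = Mul(Rational(-4, 7), A, H) (Function('L')(A, H) = Mul(Rational(-1, 7), Mul(Add(H, H), Add(A, A))) = Mul(Rational(-1, 7), Mul(Mul(2, H), Mul(2, A))) = Mul(Rational(-1, 7), Mul(4, A, H)) = Mul(Rational(-4, 7), A, H))
Mul(-26, Add(Function('L')(3, 0), Function('d')(-4))) = Mul(-26, Add(Mul(Rational(-4, 7), 3, 0), 4)) = Mul(-26, Add(0, 4)) = Mul(-26, 4) = -104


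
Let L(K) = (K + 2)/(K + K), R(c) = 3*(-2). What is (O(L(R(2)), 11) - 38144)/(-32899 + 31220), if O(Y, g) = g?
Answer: 38133/1679 ≈ 22.712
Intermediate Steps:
R(c) = -6
L(K) = (2 + K)/(2*K) (L(K) = (2 + K)/((2*K)) = (2 + K)*(1/(2*K)) = (2 + K)/(2*K))
(O(L(R(2)), 11) - 38144)/(-32899 + 31220) = (11 - 38144)/(-32899 + 31220) = -38133/(-1679) = -38133*(-1/1679) = 38133/1679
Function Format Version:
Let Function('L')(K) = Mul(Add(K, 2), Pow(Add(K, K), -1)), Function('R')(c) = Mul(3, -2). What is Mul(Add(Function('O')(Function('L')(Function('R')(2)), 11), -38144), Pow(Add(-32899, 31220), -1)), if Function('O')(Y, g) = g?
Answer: Rational(38133, 1679) ≈ 22.712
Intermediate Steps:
Function('R')(c) = -6
Function('L')(K) = Mul(Rational(1, 2), Pow(K, -1), Add(2, K)) (Function('L')(K) = Mul(Add(2, K), Pow(Mul(2, K), -1)) = Mul(Add(2, K), Mul(Rational(1, 2), Pow(K, -1))) = Mul(Rational(1, 2), Pow(K, -1), Add(2, K)))
Mul(Add(Function('O')(Function('L')(Function('R')(2)), 11), -38144), Pow(Add(-32899, 31220), -1)) = Mul(Add(11, -38144), Pow(Add(-32899, 31220), -1)) = Mul(-38133, Pow(-1679, -1)) = Mul(-38133, Rational(-1, 1679)) = Rational(38133, 1679)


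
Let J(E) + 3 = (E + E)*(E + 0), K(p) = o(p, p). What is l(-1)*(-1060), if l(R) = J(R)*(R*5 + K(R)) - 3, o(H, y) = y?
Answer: -3180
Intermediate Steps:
K(p) = p
J(E) = -3 + 2*E² (J(E) = -3 + (E + E)*(E + 0) = -3 + (2*E)*E = -3 + 2*E²)
l(R) = -3 + 6*R*(-3 + 2*R²) (l(R) = (-3 + 2*R²)*(R*5 + R) - 3 = (-3 + 2*R²)*(5*R + R) - 3 = (-3 + 2*R²)*(6*R) - 3 = 6*R*(-3 + 2*R²) - 3 = -3 + 6*R*(-3 + 2*R²))
l(-1)*(-1060) = (-3 - 18*(-1) + 12*(-1)³)*(-1060) = (-3 + 18 + 12*(-1))*(-1060) = (-3 + 18 - 12)*(-1060) = 3*(-1060) = -3180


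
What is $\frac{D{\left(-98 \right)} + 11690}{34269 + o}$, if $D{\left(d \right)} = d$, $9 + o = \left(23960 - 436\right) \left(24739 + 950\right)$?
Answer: $\frac{7}{364941} \approx 1.9181 \cdot 10^{-5}$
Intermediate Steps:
$o = 604308027$ ($o = -9 + \left(23960 - 436\right) \left(24739 + 950\right) = -9 + 23524 \cdot 25689 = -9 + 604308036 = 604308027$)
$\frac{D{\left(-98 \right)} + 11690}{34269 + o} = \frac{-98 + 11690}{34269 + 604308027} = \frac{11592}{604342296} = 11592 \cdot \frac{1}{604342296} = \frac{7}{364941}$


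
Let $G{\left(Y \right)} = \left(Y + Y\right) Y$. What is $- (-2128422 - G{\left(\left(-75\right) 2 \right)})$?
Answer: $2173422$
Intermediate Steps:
$G{\left(Y \right)} = 2 Y^{2}$ ($G{\left(Y \right)} = 2 Y Y = 2 Y^{2}$)
$- (-2128422 - G{\left(\left(-75\right) 2 \right)}) = - (-2128422 - 2 \left(\left(-75\right) 2\right)^{2}) = - (-2128422 - 2 \left(-150\right)^{2}) = - (-2128422 - 2 \cdot 22500) = - (-2128422 - 45000) = \left(-1\right) \left(-2173422\right) = 2173422$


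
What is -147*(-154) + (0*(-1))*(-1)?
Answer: 22638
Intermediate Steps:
-147*(-154) + (0*(-1))*(-1) = 22638 + 0*(-1) = 22638 + 0 = 22638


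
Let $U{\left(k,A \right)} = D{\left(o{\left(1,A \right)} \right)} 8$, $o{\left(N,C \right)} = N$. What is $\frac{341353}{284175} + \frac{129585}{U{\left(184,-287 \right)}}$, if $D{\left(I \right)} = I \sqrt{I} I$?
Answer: $\frac{36827548199}{2273400} \approx 16199.0$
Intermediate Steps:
$D{\left(I \right)} = I^{\frac{5}{2}}$ ($D{\left(I \right)} = I^{\frac{3}{2}} I = I^{\frac{5}{2}}$)
$U{\left(k,A \right)} = 8$ ($U{\left(k,A \right)} = 1^{\frac{5}{2}} \cdot 8 = 1 \cdot 8 = 8$)
$\frac{341353}{284175} + \frac{129585}{U{\left(184,-287 \right)}} = \frac{341353}{284175} + \frac{129585}{8} = \frac{36827548199}{2273400}$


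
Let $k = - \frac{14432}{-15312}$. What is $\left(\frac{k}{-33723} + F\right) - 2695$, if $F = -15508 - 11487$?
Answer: $- \frac{87107520772}{2933901} \approx -29690.0$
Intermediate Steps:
$k = \frac{82}{87}$ ($k = \left(-14432\right) \left(- \frac{1}{15312}\right) = \frac{82}{87} \approx 0.94253$)
$F = -26995$ ($F = -15508 - 11487 = -26995$)
$\left(\frac{k}{-33723} + F\right) - 2695 = \left(\frac{82}{87 \left(-33723\right)} - 26995\right) - 2695 = \left(\frac{82}{87} \left(- \frac{1}{33723}\right) - 26995\right) - 2695 = \left(- \frac{82}{2933901} - 26995\right) - 2695 = - \frac{79200657577}{2933901} - 2695 = - \frac{87107520772}{2933901}$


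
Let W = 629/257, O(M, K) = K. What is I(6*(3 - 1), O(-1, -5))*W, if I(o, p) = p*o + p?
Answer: -40885/257 ≈ -159.09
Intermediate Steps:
W = 629/257 (W = 629*(1/257) = 629/257 ≈ 2.4475)
I(o, p) = p + o*p (I(o, p) = o*p + p = p + o*p)
I(6*(3 - 1), O(-1, -5))*W = -5*(1 + 6*(3 - 1))*(629/257) = -5*(1 + 6*2)*(629/257) = -5*(1 + 12)*(629/257) = -5*13*(629/257) = -65*629/257 = -40885/257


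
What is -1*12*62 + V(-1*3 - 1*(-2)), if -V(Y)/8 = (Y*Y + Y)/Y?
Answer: -744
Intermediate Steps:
V(Y) = -8*(Y + Y²)/Y (V(Y) = -8*(Y*Y + Y)/Y = -8*(Y² + Y)/Y = -8*(Y + Y²)/Y)
-1*12*62 + V(-1*3 - 1*(-2)) = -1*12*62 + (-8 - 8*(-1*3 - 1*(-2))) = -12*62 + (-8 - 8*(-3 + 2)) = -744 + (-8 - 8*(-1)) = -744 + (-8 + 8) = -744 + 0 = -744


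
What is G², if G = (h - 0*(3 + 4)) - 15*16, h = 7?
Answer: 54289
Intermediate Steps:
G = -233 (G = (7 - 0*(3 + 4)) - 15*16 = (7 - 0*7) - 240 = (7 - 1*0) - 240 = (7 + 0) - 240 = 7 - 240 = -233)
G² = (-233)² = 54289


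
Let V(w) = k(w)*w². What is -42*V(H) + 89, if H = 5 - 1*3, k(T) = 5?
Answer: -751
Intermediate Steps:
H = 2 (H = 5 - 3 = 2)
V(w) = 5*w²
-42*V(H) + 89 = -210*2² + 89 = -210*4 + 89 = -42*20 + 89 = -840 + 89 = -751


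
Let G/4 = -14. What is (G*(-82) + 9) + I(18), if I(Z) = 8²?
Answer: 4665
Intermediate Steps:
G = -56 (G = 4*(-14) = -56)
I(Z) = 64
(G*(-82) + 9) + I(18) = (-56*(-82) + 9) + 64 = (4592 + 9) + 64 = 4601 + 64 = 4665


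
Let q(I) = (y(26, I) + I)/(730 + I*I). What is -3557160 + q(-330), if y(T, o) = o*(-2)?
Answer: -38997145047/10963 ≈ -3.5572e+6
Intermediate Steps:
y(T, o) = -2*o
q(I) = -I/(730 + I²) (q(I) = (-2*I + I)/(730 + I*I) = (-I)/(730 + I²) = -I/(730 + I²))
-3557160 + q(-330) = -3557160 - 1*(-330)/(730 + (-330)²) = -3557160 - 1*(-330)/(730 + 108900) = -3557160 - 1*(-330)/109630 = -3557160 - 1*(-330)*1/109630 = -3557160 + 33/10963 = -38997145047/10963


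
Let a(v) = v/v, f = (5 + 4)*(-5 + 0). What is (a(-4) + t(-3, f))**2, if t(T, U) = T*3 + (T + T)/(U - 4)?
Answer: 148996/2401 ≈ 62.056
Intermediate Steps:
f = -45 (f = 9*(-5) = -45)
a(v) = 1
t(T, U) = 3*T + 2*T/(-4 + U) (t(T, U) = 3*T + (2*T)/(-4 + U) = 3*T + 2*T/(-4 + U))
(a(-4) + t(-3, f))**2 = (1 - 3*(-10 + 3*(-45))/(-4 - 45))**2 = (1 - 3*(-10 - 135)/(-49))**2 = (1 - 3*(-1/49)*(-145))**2 = (1 - 435/49)**2 = (-386/49)**2 = 148996/2401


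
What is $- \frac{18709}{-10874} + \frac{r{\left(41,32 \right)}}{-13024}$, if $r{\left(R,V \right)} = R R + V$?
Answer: $\frac{112519427}{70811488} \approx 1.589$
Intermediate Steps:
$r{\left(R,V \right)} = V + R^{2}$ ($r{\left(R,V \right)} = R^{2} + V = V + R^{2}$)
$- \frac{18709}{-10874} + \frac{r{\left(41,32 \right)}}{-13024} = - \frac{18709}{-10874} + \frac{32 + 41^{2}}{-13024} = \left(-18709\right) \left(- \frac{1}{10874}\right) + \left(32 + 1681\right) \left(- \frac{1}{13024}\right) = \frac{18709}{10874} + 1713 \left(- \frac{1}{13024}\right) = \frac{18709}{10874} - \frac{1713}{13024} = \frac{112519427}{70811488}$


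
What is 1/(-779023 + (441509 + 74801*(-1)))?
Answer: -1/412315 ≈ -2.4253e-6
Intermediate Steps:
1/(-779023 + (441509 + 74801*(-1))) = 1/(-779023 + (441509 - 74801)) = 1/(-779023 + 366708) = 1/(-412315) = -1/412315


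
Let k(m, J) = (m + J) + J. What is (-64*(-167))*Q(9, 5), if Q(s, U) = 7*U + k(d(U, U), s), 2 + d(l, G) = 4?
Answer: 587840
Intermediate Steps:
d(l, G) = 2 (d(l, G) = -2 + 4 = 2)
k(m, J) = m + 2*J (k(m, J) = (J + m) + J = m + 2*J)
Q(s, U) = 2 + 2*s + 7*U (Q(s, U) = 7*U + (2 + 2*s) = 2 + 2*s + 7*U)
(-64*(-167))*Q(9, 5) = (-64*(-167))*(2 + 2*9 + 7*5) = 10688*(2 + 18 + 35) = 10688*55 = 587840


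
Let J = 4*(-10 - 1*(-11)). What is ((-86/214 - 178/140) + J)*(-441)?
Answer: -1097901/1070 ≈ -1026.1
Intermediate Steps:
J = 4 (J = 4*(-10 + 11) = 4*1 = 4)
((-86/214 - 178/140) + J)*(-441) = ((-86/214 - 178/140) + 4)*(-441) = ((-86*1/214 - 178*1/140) + 4)*(-441) = ((-43/107 - 89/70) + 4)*(-441) = (-12533/7490 + 4)*(-441) = (17427/7490)*(-441) = -1097901/1070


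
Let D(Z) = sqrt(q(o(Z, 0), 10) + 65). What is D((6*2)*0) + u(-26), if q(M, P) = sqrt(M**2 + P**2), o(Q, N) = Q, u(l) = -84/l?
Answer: 42/13 + 5*sqrt(3) ≈ 11.891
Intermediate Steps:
D(Z) = sqrt(65 + sqrt(100 + Z**2)) (D(Z) = sqrt(sqrt(Z**2 + 10**2) + 65) = sqrt(sqrt(Z**2 + 100) + 65) = sqrt(sqrt(100 + Z**2) + 65) = sqrt(65 + sqrt(100 + Z**2)))
D((6*2)*0) + u(-26) = sqrt(65 + sqrt(100 + ((6*2)*0)**2)) - 84/(-26) = sqrt(65 + sqrt(100 + (12*0)**2)) - 84*(-1/26) = sqrt(65 + sqrt(100 + 0**2)) + 42/13 = sqrt(65 + sqrt(100 + 0)) + 42/13 = sqrt(65 + sqrt(100)) + 42/13 = sqrt(65 + 10) + 42/13 = sqrt(75) + 42/13 = 5*sqrt(3) + 42/13 = 42/13 + 5*sqrt(3)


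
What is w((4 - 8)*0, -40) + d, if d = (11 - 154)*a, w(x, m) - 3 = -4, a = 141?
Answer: -20164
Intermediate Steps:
w(x, m) = -1 (w(x, m) = 3 - 4 = -1)
d = -20163 (d = (11 - 154)*141 = -143*141 = -20163)
w((4 - 8)*0, -40) + d = -1 - 20163 = -20164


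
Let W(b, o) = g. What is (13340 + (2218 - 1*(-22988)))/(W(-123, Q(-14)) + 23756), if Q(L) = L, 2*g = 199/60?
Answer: 4625520/2850919 ≈ 1.6225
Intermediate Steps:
g = 199/120 (g = (199/60)/2 = (199*(1/60))/2 = (½)*(199/60) = 199/120 ≈ 1.6583)
W(b, o) = 199/120
(13340 + (2218 - 1*(-22988)))/(W(-123, Q(-14)) + 23756) = (13340 + (2218 - 1*(-22988)))/(199/120 + 23756) = (13340 + (2218 + 22988))/(2850919/120) = (13340 + 25206)*(120/2850919) = 38546*(120/2850919) = 4625520/2850919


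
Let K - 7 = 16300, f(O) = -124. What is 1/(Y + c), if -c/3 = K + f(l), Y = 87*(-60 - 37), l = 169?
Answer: -1/56988 ≈ -1.7548e-5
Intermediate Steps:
Y = -8439 (Y = 87*(-97) = -8439)
K = 16307 (K = 7 + 16300 = 16307)
c = -48549 (c = -3*(16307 - 124) = -3*16183 = -48549)
1/(Y + c) = 1/(-8439 - 48549) = 1/(-56988) = -1/56988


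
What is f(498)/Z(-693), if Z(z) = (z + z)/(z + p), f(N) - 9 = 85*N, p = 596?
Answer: 124451/42 ≈ 2963.1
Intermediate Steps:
f(N) = 9 + 85*N
Z(z) = 2*z/(596 + z) (Z(z) = (z + z)/(z + 596) = (2*z)/(596 + z) = 2*z/(596 + z))
f(498)/Z(-693) = (9 + 85*498)/((2*(-693)/(596 - 693))) = (9 + 42330)/((2*(-693)/(-97))) = 42339/((2*(-693)*(-1/97))) = 42339/(1386/97) = 42339*(97/1386) = 124451/42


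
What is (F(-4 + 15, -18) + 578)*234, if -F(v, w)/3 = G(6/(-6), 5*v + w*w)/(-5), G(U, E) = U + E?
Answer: 941616/5 ≈ 1.8832e+5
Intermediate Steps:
G(U, E) = E + U
F(v, w) = -3/5 + 3*v + 3*w**2/5 (F(v, w) = -3*((5*v + w*w) + 6/(-6))/(-5) = -3*((5*v + w**2) + 6*(-1/6))*(-1)/5 = -3*((w**2 + 5*v) - 1)*(-1)/5 = -3*(-1 + w**2 + 5*v)*(-1)/5 = -3*(1/5 - v - w**2/5) = -3/5 + 3*v + 3*w**2/5)
(F(-4 + 15, -18) + 578)*234 = ((-3/5 + 3*(-4 + 15) + (3/5)*(-18)**2) + 578)*234 = ((-3/5 + 3*11 + (3/5)*324) + 578)*234 = ((-3/5 + 33 + 972/5) + 578)*234 = (1134/5 + 578)*234 = (4024/5)*234 = 941616/5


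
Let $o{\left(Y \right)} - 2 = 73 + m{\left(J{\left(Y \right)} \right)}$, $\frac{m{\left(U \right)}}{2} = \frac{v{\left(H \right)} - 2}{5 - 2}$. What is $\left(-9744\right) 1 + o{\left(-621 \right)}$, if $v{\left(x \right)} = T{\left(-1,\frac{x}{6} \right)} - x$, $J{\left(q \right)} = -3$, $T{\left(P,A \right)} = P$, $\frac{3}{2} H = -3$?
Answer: $- \frac{29009}{3} \approx -9669.7$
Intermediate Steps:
$H = -2$ ($H = \frac{2}{3} \left(-3\right) = -2$)
$v{\left(x \right)} = -1 - x$
$m{\left(U \right)} = - \frac{2}{3}$ ($m{\left(U \right)} = 2 \frac{\left(-1 - -2\right) - 2}{5 - 2} = 2 \frac{\left(-1 + 2\right) - 2}{3} = 2 \left(1 - 2\right) \frac{1}{3} = 2 \left(\left(-1\right) \frac{1}{3}\right) = 2 \left(- \frac{1}{3}\right) = - \frac{2}{3}$)
$o{\left(Y \right)} = \frac{223}{3}$ ($o{\left(Y \right)} = 2 + \left(73 - \frac{2}{3}\right) = 2 + \frac{217}{3} = \frac{223}{3}$)
$\left(-9744\right) 1 + o{\left(-621 \right)} = \left(-9744\right) 1 + \frac{223}{3} = -9744 + \frac{223}{3} = - \frac{29009}{3}$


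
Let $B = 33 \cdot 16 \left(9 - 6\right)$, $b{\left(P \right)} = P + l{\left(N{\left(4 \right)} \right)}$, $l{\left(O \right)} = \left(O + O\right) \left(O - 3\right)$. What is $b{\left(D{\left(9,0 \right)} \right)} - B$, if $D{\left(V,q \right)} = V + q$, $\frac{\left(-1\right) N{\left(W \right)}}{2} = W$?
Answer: $-1399$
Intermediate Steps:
$N{\left(W \right)} = - 2 W$
$l{\left(O \right)} = 2 O \left(-3 + O\right)$
$b{\left(P \right)} = 176 + P$ ($b{\left(P \right)} = P + 2 \left(\left(-2\right) 4\right) \left(-3 - 8\right) = P + 2 \left(-8\right) \left(-3 - 8\right) = P + 2 \left(-8\right) \left(-11\right) = P + 176 = 176 + P$)
$B = 1584$ ($B = 528 \cdot 3 = 1584$)
$b{\left(D{\left(9,0 \right)} \right)} - B = \left(176 + \left(9 + 0\right)\right) - 1584 = \left(176 + 9\right) - 1584 = 185 - 1584 = -1399$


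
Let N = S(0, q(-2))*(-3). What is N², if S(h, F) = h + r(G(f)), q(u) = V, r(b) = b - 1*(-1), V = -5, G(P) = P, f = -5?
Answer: 144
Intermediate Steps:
r(b) = 1 + b (r(b) = b + 1 = 1 + b)
q(u) = -5
S(h, F) = -4 + h (S(h, F) = h + (1 - 5) = h - 4 = -4 + h)
N = 12 (N = (-4 + 0)*(-3) = -4*(-3) = 12)
N² = 12² = 144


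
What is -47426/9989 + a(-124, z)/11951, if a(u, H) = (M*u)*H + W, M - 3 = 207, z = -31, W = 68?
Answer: 7497411486/119378539 ≈ 62.804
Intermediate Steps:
M = 210 (M = 3 + 207 = 210)
a(u, H) = 68 + 210*H*u (a(u, H) = (210*u)*H + 68 = 210*H*u + 68 = 68 + 210*H*u)
-47426/9989 + a(-124, z)/11951 = -47426/9989 + (68 + 210*(-31)*(-124))/11951 = -47426*1/9989 + (68 + 807240)*(1/11951) = -47426/9989 + 807308*(1/11951) = -47426/9989 + 807308/11951 = 7497411486/119378539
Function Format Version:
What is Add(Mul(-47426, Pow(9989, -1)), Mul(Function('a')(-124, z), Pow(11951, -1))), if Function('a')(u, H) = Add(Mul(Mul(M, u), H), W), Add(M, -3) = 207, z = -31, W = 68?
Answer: Rational(7497411486, 119378539) ≈ 62.804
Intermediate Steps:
M = 210 (M = Add(3, 207) = 210)
Function('a')(u, H) = Add(68, Mul(210, H, u)) (Function('a')(u, H) = Add(Mul(Mul(210, u), H), 68) = Add(Mul(210, H, u), 68) = Add(68, Mul(210, H, u)))
Add(Mul(-47426, Pow(9989, -1)), Mul(Function('a')(-124, z), Pow(11951, -1))) = Add(Mul(-47426, Pow(9989, -1)), Mul(Add(68, Mul(210, -31, -124)), Pow(11951, -1))) = Add(Mul(-47426, Rational(1, 9989)), Mul(Add(68, 807240), Rational(1, 11951))) = Add(Rational(-47426, 9989), Mul(807308, Rational(1, 11951))) = Add(Rational(-47426, 9989), Rational(807308, 11951)) = Rational(7497411486, 119378539)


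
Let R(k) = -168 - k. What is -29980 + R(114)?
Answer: -30262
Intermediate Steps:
-29980 + R(114) = -29980 + (-168 - 1*114) = -29980 + (-168 - 114) = -29980 - 282 = -30262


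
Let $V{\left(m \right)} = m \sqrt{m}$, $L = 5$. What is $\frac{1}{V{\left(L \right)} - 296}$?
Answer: $- \frac{296}{87491} - \frac{5 \sqrt{5}}{87491} \approx -0.003511$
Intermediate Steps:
$V{\left(m \right)} = m^{\frac{3}{2}}$
$\frac{1}{V{\left(L \right)} - 296} = \frac{1}{5^{\frac{3}{2}} - 296} = \frac{1}{5 \sqrt{5} - 296} = \frac{1}{-296 + 5 \sqrt{5}}$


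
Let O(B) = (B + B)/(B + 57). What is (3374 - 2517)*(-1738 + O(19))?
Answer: -2978075/2 ≈ -1.4890e+6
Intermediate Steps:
O(B) = 2*B/(57 + B) (O(B) = (2*B)/(57 + B) = 2*B/(57 + B))
(3374 - 2517)*(-1738 + O(19)) = (3374 - 2517)*(-1738 + 2*19/(57 + 19)) = 857*(-1738 + 2*19/76) = 857*(-1738 + 2*19*(1/76)) = 857*(-1738 + ½) = 857*(-3475/2) = -2978075/2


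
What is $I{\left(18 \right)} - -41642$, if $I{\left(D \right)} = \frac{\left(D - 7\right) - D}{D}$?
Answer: $\frac{749549}{18} \approx 41642.0$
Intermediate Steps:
$I{\left(D \right)} = - \frac{7}{D}$ ($I{\left(D \right)} = \frac{\left(-7 + D\right) - D}{D} = - \frac{7}{D}$)
$I{\left(18 \right)} - -41642 = - \frac{7}{18} - -41642 = \left(-7\right) \frac{1}{18} + 41642 = - \frac{7}{18} + 41642 = \frac{749549}{18}$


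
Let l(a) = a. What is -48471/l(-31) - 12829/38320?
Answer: 1857011021/1187920 ≈ 1563.2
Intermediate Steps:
-48471/l(-31) - 12829/38320 = -48471/(-31) - 12829/38320 = -48471*(-1/31) - 12829*1/38320 = 48471/31 - 12829/38320 = 1857011021/1187920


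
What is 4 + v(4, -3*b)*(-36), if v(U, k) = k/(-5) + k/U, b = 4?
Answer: 128/5 ≈ 25.600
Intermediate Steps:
v(U, k) = -k/5 + k/U (v(U, k) = k*(-1/5) + k/U = -k/5 + k/U)
4 + v(4, -3*b)*(-36) = 4 + (-(-3)*4/5 - 3*4/4)*(-36) = 4 + (-1/5*(-12) - 12*1/4)*(-36) = 4 + (12/5 - 3)*(-36) = 4 - 3/5*(-36) = 4 + 108/5 = 128/5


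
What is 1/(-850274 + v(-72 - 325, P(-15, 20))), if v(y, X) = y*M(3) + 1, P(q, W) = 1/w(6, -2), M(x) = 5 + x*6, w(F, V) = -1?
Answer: -1/859404 ≈ -1.1636e-6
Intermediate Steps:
M(x) = 5 + 6*x
P(q, W) = -1 (P(q, W) = 1/(-1) = -1)
v(y, X) = 1 + 23*y (v(y, X) = y*(5 + 6*3) + 1 = y*(5 + 18) + 1 = y*23 + 1 = 23*y + 1 = 1 + 23*y)
1/(-850274 + v(-72 - 325, P(-15, 20))) = 1/(-850274 + (1 + 23*(-72 - 325))) = 1/(-850274 + (1 + 23*(-397))) = 1/(-850274 + (1 - 9131)) = 1/(-850274 - 9130) = 1/(-859404) = -1/859404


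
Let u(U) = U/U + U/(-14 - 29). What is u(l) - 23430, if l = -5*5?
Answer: -1007422/43 ≈ -23428.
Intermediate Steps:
l = -25
u(U) = 1 - U/43 (u(U) = 1 + U/(-43) = 1 + U*(-1/43) = 1 - U/43)
u(l) - 23430 = (1 - 1/43*(-25)) - 23430 = (1 + 25/43) - 23430 = 68/43 - 23430 = -1007422/43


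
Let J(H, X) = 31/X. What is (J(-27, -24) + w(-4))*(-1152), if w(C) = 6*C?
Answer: 29136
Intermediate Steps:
(J(-27, -24) + w(-4))*(-1152) = (31/(-24) + 6*(-4))*(-1152) = (31*(-1/24) - 24)*(-1152) = (-31/24 - 24)*(-1152) = -607/24*(-1152) = 29136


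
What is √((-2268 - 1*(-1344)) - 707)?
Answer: I*√1631 ≈ 40.386*I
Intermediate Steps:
√((-2268 - 1*(-1344)) - 707) = √((-2268 + 1344) - 707) = √(-924 - 707) = √(-1631) = I*√1631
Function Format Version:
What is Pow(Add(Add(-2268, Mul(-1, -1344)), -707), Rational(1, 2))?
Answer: Mul(I, Pow(1631, Rational(1, 2))) ≈ Mul(40.386, I)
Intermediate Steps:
Pow(Add(Add(-2268, Mul(-1, -1344)), -707), Rational(1, 2)) = Pow(Add(Add(-2268, 1344), -707), Rational(1, 2)) = Pow(Add(-924, -707), Rational(1, 2)) = Pow(-1631, Rational(1, 2)) = Mul(I, Pow(1631, Rational(1, 2)))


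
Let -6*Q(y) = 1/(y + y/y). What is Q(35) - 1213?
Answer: -262009/216 ≈ -1213.0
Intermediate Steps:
Q(y) = -1/(6*(1 + y)) (Q(y) = -1/(6*(y + y/y)) = -1/(6*(y + 1)) = -1/(6*(1 + y)))
Q(35) - 1213 = -1/(6 + 6*35) - 1213 = -1/(6 + 210) - 1213 = -1/216 - 1213 = -262009/216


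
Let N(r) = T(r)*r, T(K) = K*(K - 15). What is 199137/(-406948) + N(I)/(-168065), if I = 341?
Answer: -15459892406393/68393715620 ≈ -226.04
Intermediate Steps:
T(K) = K*(-15 + K)
N(r) = r²*(-15 + r) (N(r) = (r*(-15 + r))*r = r²*(-15 + r))
199137/(-406948) + N(I)/(-168065) = 199137/(-406948) + (341²*(-15 + 341))/(-168065) = 199137*(-1/406948) + (116281*326)*(-1/168065) = -199137/406948 + 37907606*(-1/168065) = -199137/406948 - 37907606/168065 = -15459892406393/68393715620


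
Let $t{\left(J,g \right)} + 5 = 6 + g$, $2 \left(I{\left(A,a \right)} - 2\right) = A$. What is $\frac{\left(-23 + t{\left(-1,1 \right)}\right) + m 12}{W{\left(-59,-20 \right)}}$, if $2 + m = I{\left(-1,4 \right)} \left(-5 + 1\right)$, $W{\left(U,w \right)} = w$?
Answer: $\frac{117}{20} \approx 5.85$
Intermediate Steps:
$I{\left(A,a \right)} = 2 + \frac{A}{2}$
$t{\left(J,g \right)} = 1 + g$ ($t{\left(J,g \right)} = -5 + \left(6 + g\right) = 1 + g$)
$m = -8$ ($m = -2 + \left(2 + \frac{1}{2} \left(-1\right)\right) \left(-5 + 1\right) = -2 + \left(2 - \frac{1}{2}\right) \left(-4\right) = -2 + \frac{3}{2} \left(-4\right) = -2 - 6 = -8$)
$\frac{\left(-23 + t{\left(-1,1 \right)}\right) + m 12}{W{\left(-59,-20 \right)}} = \frac{\left(-23 + \left(1 + 1\right)\right) - 96}{-20} = \left(\left(-23 + 2\right) - 96\right) \left(- \frac{1}{20}\right) = \left(-21 - 96\right) \left(- \frac{1}{20}\right) = \left(-117\right) \left(- \frac{1}{20}\right) = \frac{117}{20}$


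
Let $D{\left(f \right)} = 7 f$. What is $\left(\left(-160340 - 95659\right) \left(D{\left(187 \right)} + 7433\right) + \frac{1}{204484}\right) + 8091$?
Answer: $- \frac{457621934688827}{204484} \approx -2.2379 \cdot 10^{9}$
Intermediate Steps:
$\left(\left(-160340 - 95659\right) \left(D{\left(187 \right)} + 7433\right) + \frac{1}{204484}\right) + 8091 = \left(\left(-160340 - 95659\right) \left(7 \cdot 187 + 7433\right) + \frac{1}{204484}\right) + 8091 = \left(- 255999 \left(1309 + 7433\right) + \frac{1}{204484}\right) + 8091 = \left(\left(-255999\right) 8742 + \frac{1}{204484}\right) + 8091 = \left(-2237943258 + \frac{1}{204484}\right) + 8091 = - \frac{457623589168871}{204484} + 8091 = - \frac{457621934688827}{204484}$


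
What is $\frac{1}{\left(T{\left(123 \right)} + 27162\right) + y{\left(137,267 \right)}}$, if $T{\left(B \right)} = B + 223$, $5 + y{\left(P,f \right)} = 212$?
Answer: $\frac{1}{27715} \approx 3.6082 \cdot 10^{-5}$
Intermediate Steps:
$y{\left(P,f \right)} = 207$ ($y{\left(P,f \right)} = -5 + 212 = 207$)
$T{\left(B \right)} = 223 + B$
$\frac{1}{\left(T{\left(123 \right)} + 27162\right) + y{\left(137,267 \right)}} = \frac{1}{\left(\left(223 + 123\right) + 27162\right) + 207} = \frac{1}{\left(346 + 27162\right) + 207} = \frac{1}{27508 + 207} = \frac{1}{27715}$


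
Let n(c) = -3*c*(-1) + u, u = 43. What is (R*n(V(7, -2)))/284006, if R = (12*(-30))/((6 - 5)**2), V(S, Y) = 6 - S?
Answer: -7200/142003 ≈ -0.050703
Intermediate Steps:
R = -360 (R = -360/(1**2) = -360/1 = -360*1 = -360)
n(c) = 43 + 3*c (n(c) = -3*c*(-1) + 43 = 3*c + 43 = 43 + 3*c)
(R*n(V(7, -2)))/284006 = -360*(43 + 3*(6 - 1*7))/284006 = -360*(43 + 3*(6 - 7))*(1/284006) = -360*(43 + 3*(-1))*(1/284006) = -360*(43 - 3)*(1/284006) = -360*40*(1/284006) = -14400*1/284006 = -7200/142003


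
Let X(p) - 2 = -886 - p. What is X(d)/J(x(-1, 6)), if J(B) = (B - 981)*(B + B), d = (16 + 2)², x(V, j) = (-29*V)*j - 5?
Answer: 151/34307 ≈ 0.0044014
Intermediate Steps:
x(V, j) = -5 - 29*V*j (x(V, j) = -29*V*j - 5 = -5 - 29*V*j)
d = 324 (d = 18² = 324)
X(p) = -884 - p (X(p) = 2 + (-886 - p) = -884 - p)
J(B) = 2*B*(-981 + B) (J(B) = (-981 + B)*(2*B) = 2*B*(-981 + B))
X(d)/J(x(-1, 6)) = (-884 - 1*324)/((2*(-5 - 29*(-1)*6)*(-981 + (-5 - 29*(-1)*6)))) = (-884 - 324)/((2*(-5 + 174)*(-981 + (-5 + 174)))) = -1208*1/(338*(-981 + 169)) = -1208/(2*169*(-812)) = -1208/(-274456) = -1208*(-1/274456) = 151/34307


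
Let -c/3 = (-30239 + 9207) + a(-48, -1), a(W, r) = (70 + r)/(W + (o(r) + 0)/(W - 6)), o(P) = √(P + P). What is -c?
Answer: 6*(-10516*√2 + 27259335*I)/(√2 - 2592*I) ≈ -63100.0 + 0.0023529*I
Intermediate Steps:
o(P) = √2*√P (o(P) = √(2*P) = √2*√P)
a(W, r) = (70 + r)/(W + √2*√r/(-6 + W)) (a(W, r) = (70 + r)/(W + (√2*√r + 0)/(W - 6)) = (70 + r)/(W + (√2*√r)/(-6 + W)) = (70 + r)/(W + √2*√r/(-6 + W)))
c = 63096 + 11178/(2592 + I*√2) (c = -3*((-30239 + 9207) + (-420 - 6*(-1) + 70*(-48) - 48*(-1))/((-48)² - 6*(-48) + √2*√(-1))) = -3*(-21032 + (-420 + 6 - 3360 + 48)/(2304 + 288 + √2*I)) = -3*(-21032 - 3726/(2304 + 288 + I*√2)) = -3*(-21032 - 3726/(2592 + I*√2)) = 63096 + 11178/(2592 + I*√2) ≈ 63100.0 - 0.0023529*I)
-c = -(211968652056/3359233 - 5589*I*√2/3359233) = -211968652056/3359233 + 5589*I*√2/3359233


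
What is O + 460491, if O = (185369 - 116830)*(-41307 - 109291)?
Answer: -10321375831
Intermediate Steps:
O = -10321836322 (O = 68539*(-150598) = -10321836322)
O + 460491 = -10321836322 + 460491 = -10321375831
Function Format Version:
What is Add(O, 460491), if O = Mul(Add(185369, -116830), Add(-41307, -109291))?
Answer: -10321375831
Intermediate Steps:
O = -10321836322 (O = Mul(68539, -150598) = -10321836322)
Add(O, 460491) = Add(-10321836322, 460491) = -10321375831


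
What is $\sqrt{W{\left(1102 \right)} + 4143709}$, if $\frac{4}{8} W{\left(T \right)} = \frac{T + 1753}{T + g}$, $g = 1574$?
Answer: $\frac{\sqrt{7418253994986}}{1338} \approx 2035.6$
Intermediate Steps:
$W{\left(T \right)} = \frac{2 \left(1753 + T\right)}{1574 + T}$ ($W{\left(T \right)} = 2 \frac{T + 1753}{T + 1574} = 2 \frac{1753 + T}{1574 + T} = \frac{2 \left(1753 + T\right)}{1574 + T}$)
$\sqrt{W{\left(1102 \right)} + 4143709} = \sqrt{\frac{2 \left(1753 + 1102\right)}{1574 + 1102} + 4143709} = \sqrt{2 \cdot \frac{1}{2676} \cdot 2855 + 4143709} = \sqrt{\frac{2855}{1338} + 4143709} = \sqrt{\frac{5544285497}{1338}} = \frac{\sqrt{7418253994986}}{1338}$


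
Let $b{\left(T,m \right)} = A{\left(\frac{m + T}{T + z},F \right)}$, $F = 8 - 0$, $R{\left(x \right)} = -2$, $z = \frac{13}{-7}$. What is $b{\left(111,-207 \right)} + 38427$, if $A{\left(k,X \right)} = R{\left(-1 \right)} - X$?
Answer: $38417$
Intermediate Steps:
$z = - \frac{13}{7}$ ($z = 13 \left(- \frac{1}{7}\right) = - \frac{13}{7} \approx -1.8571$)
$F = 8$ ($F = 8 + 0 = 8$)
$A{\left(k,X \right)} = -2 - X$
$b{\left(T,m \right)} = -10$ ($b{\left(T,m \right)} = -2 - 8 = -10$)
$b{\left(111,-207 \right)} + 38427 = -10 + 38427 = 38417$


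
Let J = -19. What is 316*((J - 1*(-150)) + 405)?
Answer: 169376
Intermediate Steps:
316*((J - 1*(-150)) + 405) = 316*((-19 - 1*(-150)) + 405) = 316*((-19 + 150) + 405) = 316*(131 + 405) = 316*536 = 169376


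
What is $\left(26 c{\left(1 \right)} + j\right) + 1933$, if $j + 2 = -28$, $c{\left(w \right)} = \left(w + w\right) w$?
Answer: $1955$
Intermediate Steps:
$c{\left(w \right)} = 2 w^{2}$ ($c{\left(w \right)} = 2 w w = 2 w^{2}$)
$j = -30$ ($j = -2 - 28 = -30$)
$\left(26 c{\left(1 \right)} + j\right) + 1933 = \left(26 \cdot 2 \cdot 1^{2} - 30\right) + 1933 = \left(26 \cdot 2 \cdot 1 - 30\right) + 1933 = \left(26 \cdot 2 - 30\right) + 1933 = \left(52 - 30\right) + 1933 = 22 + 1933 = 1955$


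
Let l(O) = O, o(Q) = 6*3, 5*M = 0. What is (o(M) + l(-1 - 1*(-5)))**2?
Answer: 484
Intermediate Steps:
M = 0 (M = (1/5)*0 = 0)
o(Q) = 18
(o(M) + l(-1 - 1*(-5)))**2 = (18 + (-1 - 1*(-5)))**2 = (18 + (-1 + 5))**2 = (18 + 4)**2 = 22**2 = 484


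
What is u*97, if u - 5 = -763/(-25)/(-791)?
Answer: 1359552/2825 ≈ 481.26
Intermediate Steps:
u = 14016/2825 (u = 5 - 763/(-25)/(-791) = 5 - 763*(-1/25)*(-1/791) = 5 + (763/25)*(-1/791) = 5 - 109/2825 = 14016/2825 ≈ 4.9614)
u*97 = (14016/2825)*97 = 1359552/2825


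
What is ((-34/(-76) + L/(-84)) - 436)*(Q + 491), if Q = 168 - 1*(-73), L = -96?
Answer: -42292398/133 ≈ -3.1799e+5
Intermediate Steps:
Q = 241 (Q = 168 + 73 = 241)
((-34/(-76) + L/(-84)) - 436)*(Q + 491) = ((-34/(-76) - 96/(-84)) - 436)*(241 + 491) = ((-34*(-1/76) - 96*(-1/84)) - 436)*732 = ((17/38 + 8/7) - 436)*732 = (423/266 - 436)*732 = -115553/266*732 = -42292398/133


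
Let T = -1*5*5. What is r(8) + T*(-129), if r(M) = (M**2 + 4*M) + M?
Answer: 3329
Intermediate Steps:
r(M) = M**2 + 5*M
T = -25 (T = -5*5 = -25)
r(8) + T*(-129) = 8*(5 + 8) - 25*(-129) = 8*13 + 3225 = 104 + 3225 = 3329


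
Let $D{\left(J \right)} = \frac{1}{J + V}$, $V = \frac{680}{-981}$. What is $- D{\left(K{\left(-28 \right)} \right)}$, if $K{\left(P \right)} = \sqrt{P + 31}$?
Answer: $- \frac{667080}{2424683} - \frac{962361 \sqrt{3}}{2424683} \approx -0.96257$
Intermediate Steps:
$V = - \frac{680}{981}$ ($V = 680 \left(- \frac{1}{981}\right) = - \frac{680}{981} \approx -0.69317$)
$K{\left(P \right)} = \sqrt{31 + P}$
$D{\left(J \right)} = \frac{1}{- \frac{680}{981} + J}$ ($D{\left(J \right)} = \frac{1}{J - \frac{680}{981}} = \frac{1}{- \frac{680}{981} + J}$)
$- D{\left(K{\left(-28 \right)} \right)} = - \frac{981}{-680 + 981 \sqrt{31 - 28}} = - \frac{981}{-680 + 981 \sqrt{3}}$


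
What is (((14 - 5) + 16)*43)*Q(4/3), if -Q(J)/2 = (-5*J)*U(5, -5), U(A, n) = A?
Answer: 215000/3 ≈ 71667.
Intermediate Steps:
Q(J) = 50*J (Q(J) = -2*(-5*J)*5 = -(-50)*J = 50*J)
(((14 - 5) + 16)*43)*Q(4/3) = (((14 - 5) + 16)*43)*(50*(4/3)) = ((9 + 16)*43)*(50*(4*(⅓))) = (25*43)*(50*(4/3)) = 1075*(200/3) = 215000/3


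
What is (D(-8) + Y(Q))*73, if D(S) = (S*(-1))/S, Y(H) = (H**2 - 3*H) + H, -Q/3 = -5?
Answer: 14162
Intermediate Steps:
Q = 15 (Q = -3*(-5) = 15)
Y(H) = H**2 - 2*H
D(S) = -1 (D(S) = (-S)/S = -1)
(D(-8) + Y(Q))*73 = (-1 + 15*(-2 + 15))*73 = (-1 + 15*13)*73 = (-1 + 195)*73 = 194*73 = 14162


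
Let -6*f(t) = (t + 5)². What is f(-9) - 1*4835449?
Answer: -14506355/3 ≈ -4.8354e+6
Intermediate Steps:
f(t) = -(5 + t)²/6 (f(t) = -(t + 5)²/6 = -(5 + t)²/6)
f(-9) - 1*4835449 = -(5 - 9)²/6 - 1*4835449 = -⅙*(-4)² - 4835449 = -⅙*16 - 4835449 = -8/3 - 4835449 = -14506355/3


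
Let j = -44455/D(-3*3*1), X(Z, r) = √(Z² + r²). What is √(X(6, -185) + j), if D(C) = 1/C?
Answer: √(400095 + √34261) ≈ 632.68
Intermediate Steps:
j = 400095 (j = -44455*-3*3*1 = -44455*(-9*1) = -44455/(1/(-9)) = -44455/(-⅑) = -44455*(-9) = 400095)
√(X(6, -185) + j) = √(√(6² + (-185)²) + 400095) = √(√(36 + 34225) + 400095) = √(√34261 + 400095) = √(400095 + √34261)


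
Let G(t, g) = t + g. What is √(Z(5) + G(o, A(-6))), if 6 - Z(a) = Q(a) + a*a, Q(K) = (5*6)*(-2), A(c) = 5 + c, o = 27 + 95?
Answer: 9*√2 ≈ 12.728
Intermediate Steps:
o = 122
Q(K) = -60 (Q(K) = 30*(-2) = -60)
Z(a) = 66 - a² (Z(a) = 6 - (-60 + a*a) = 6 - (-60 + a²) = 6 + (60 - a²) = 66 - a²)
G(t, g) = g + t
√(Z(5) + G(o, A(-6))) = √((66 - 1*5²) + ((5 - 6) + 122)) = √((66 - 1*25) + (-1 + 122)) = √((66 - 25) + 121) = √(41 + 121) = √162 = 9*√2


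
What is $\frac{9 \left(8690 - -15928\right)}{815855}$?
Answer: $\frac{221562}{815855} \approx 0.27157$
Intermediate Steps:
$\frac{9 \left(8690 - -15928\right)}{815855} = 9 \left(8690 + 15928\right) \frac{1}{815855} = 9 \cdot 24618 \cdot \frac{1}{815855} = 221562 \cdot \frac{1}{815855} = \frac{221562}{815855}$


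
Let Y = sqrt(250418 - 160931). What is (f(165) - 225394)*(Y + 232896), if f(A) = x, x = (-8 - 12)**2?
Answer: -52400202624 - 674982*sqrt(9943) ≈ -5.2468e+10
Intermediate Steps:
x = 400 (x = (-20)**2 = 400)
f(A) = 400
Y = 3*sqrt(9943) (Y = sqrt(89487) = 3*sqrt(9943) ≈ 299.14)
(f(165) - 225394)*(Y + 232896) = (400 - 225394)*(3*sqrt(9943) + 232896) = -224994*(232896 + 3*sqrt(9943)) = -52400202624 - 674982*sqrt(9943)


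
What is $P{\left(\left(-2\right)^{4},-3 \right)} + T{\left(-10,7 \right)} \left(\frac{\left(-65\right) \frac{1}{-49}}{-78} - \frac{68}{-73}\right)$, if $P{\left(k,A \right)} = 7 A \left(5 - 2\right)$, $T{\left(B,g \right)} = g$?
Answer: $- \frac{173531}{3066} \approx -56.599$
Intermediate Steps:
$P{\left(k,A \right)} = 21 A$ ($P{\left(k,A \right)} = 7 A 3 = 7 \cdot 3 A = 21 A$)
$P{\left(\left(-2\right)^{4},-3 \right)} + T{\left(-10,7 \right)} \left(\frac{\left(-65\right) \frac{1}{-49}}{-78} - \frac{68}{-73}\right) = 21 \left(-3\right) + 7 \left(\frac{\left(-65\right) \frac{1}{-49}}{-78} - \frac{68}{-73}\right) = -63 + 7 \left(\left(-65\right) \left(- \frac{1}{49}\right) \left(- \frac{1}{78}\right) - - \frac{68}{73}\right) = -63 + 7 \left(\frac{65}{49} \left(- \frac{1}{78}\right) + \frac{68}{73}\right) = -63 + 7 \left(- \frac{5}{294} + \frac{68}{73}\right) = -63 + 7 \cdot \frac{19627}{21462} = -63 + \frac{19627}{3066} = - \frac{173531}{3066}$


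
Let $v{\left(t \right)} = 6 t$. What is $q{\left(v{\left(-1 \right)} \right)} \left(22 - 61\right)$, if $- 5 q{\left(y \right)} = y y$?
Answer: $\frac{1404}{5} \approx 280.8$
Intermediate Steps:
$q{\left(y \right)} = - \frac{y^{2}}{5}$ ($q{\left(y \right)} = - \frac{y y}{5} = - \frac{y^{2}}{5}$)
$q{\left(v{\left(-1 \right)} \right)} \left(22 - 61\right) = - \frac{\left(6 \left(-1\right)\right)^{2}}{5} \left(22 - 61\right) = - \frac{\left(-6\right)^{2}}{5} \left(-39\right) = \left(- \frac{1}{5}\right) 36 \left(-39\right) = \left(- \frac{36}{5}\right) \left(-39\right) = \frac{1404}{5}$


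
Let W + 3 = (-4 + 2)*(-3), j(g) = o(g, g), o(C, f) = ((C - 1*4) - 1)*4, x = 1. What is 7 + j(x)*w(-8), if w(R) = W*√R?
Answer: 7 - 96*I*√2 ≈ 7.0 - 135.76*I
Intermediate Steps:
o(C, f) = -20 + 4*C (o(C, f) = ((C - 4) - 1)*4 = ((-4 + C) - 1)*4 = (-5 + C)*4 = -20 + 4*C)
j(g) = -20 + 4*g
W = 3 (W = -3 + (-4 + 2)*(-3) = -3 - 2*(-3) = -3 + 6 = 3)
w(R) = 3*√R
7 + j(x)*w(-8) = 7 + (-20 + 4*1)*(3*√(-8)) = 7 + (-20 + 4)*(3*(2*I*√2)) = 7 - 96*I*√2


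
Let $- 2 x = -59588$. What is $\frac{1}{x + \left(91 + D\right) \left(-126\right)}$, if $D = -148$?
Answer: $\frac{1}{36976} \approx 2.7045 \cdot 10^{-5}$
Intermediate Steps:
$x = 29794$ ($x = \left(- \frac{1}{2}\right) \left(-59588\right) = 29794$)
$\frac{1}{x + \left(91 + D\right) \left(-126\right)} = \frac{1}{29794 + \left(91 - 148\right) \left(-126\right)} = \frac{1}{29794 - -7182} = \frac{1}{29794 + 7182} = \frac{1}{36976}$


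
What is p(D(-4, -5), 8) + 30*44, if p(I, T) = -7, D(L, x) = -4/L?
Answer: 1313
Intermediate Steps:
p(D(-4, -5), 8) + 30*44 = -7 + 30*44 = -7 + 1320 = 1313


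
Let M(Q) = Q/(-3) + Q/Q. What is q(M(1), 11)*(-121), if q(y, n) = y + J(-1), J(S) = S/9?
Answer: -605/9 ≈ -67.222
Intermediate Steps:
J(S) = S/9 (J(S) = S*(⅑) = S/9)
M(Q) = 1 - Q/3 (M(Q) = Q*(-⅓) + 1 = -Q/3 + 1 = 1 - Q/3)
q(y, n) = -⅑ + y (q(y, n) = y + (⅑)*(-1) = y - ⅑ = -⅑ + y)
q(M(1), 11)*(-121) = (-⅑ + (1 - ⅓*1))*(-121) = (-⅑ + (1 - ⅓))*(-121) = (-⅑ + ⅔)*(-121) = (5/9)*(-121) = -605/9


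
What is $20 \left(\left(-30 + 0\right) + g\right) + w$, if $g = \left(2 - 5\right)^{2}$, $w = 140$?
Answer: $-280$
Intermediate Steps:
$g = 9$ ($g = \left(-3\right)^{2} = 9$)
$20 \left(\left(-30 + 0\right) + g\right) + w = 20 \left(\left(-30 + 0\right) + 9\right) + 140 = 20 \left(-30 + 9\right) + 140 = 20 \left(-21\right) + 140 = -420 + 140 = -280$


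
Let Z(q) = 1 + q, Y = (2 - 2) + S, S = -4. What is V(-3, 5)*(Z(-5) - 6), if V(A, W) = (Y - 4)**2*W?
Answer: -3200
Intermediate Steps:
Y = -4 (Y = (2 - 2) - 4 = 0 - 4 = -4)
V(A, W) = 64*W (V(A, W) = (-4 - 4)**2*W = (-8)**2*W = 64*W)
V(-3, 5)*(Z(-5) - 6) = (64*5)*((1 - 5) - 6) = 320*(-4 - 6) = 320*(-10) = -3200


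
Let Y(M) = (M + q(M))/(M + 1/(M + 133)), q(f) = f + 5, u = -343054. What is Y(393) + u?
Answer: -70915363760/206719 ≈ -3.4305e+5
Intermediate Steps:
q(f) = 5 + f
Y(M) = (5 + 2*M)/(M + 1/(133 + M)) (Y(M) = (M + (5 + M))/(M + 1/(M + 133)) = (5 + 2*M)/(M + 1/(133 + M)))
Y(393) + u = (665 + 2*393**2 + 271*393)/(1 + 393**2 + 133*393) - 343054 = (665 + 2*154449 + 106503)/(1 + 154449 + 52269) - 343054 = (665 + 308898 + 106503)/206719 - 343054 = (1/206719)*416066 - 343054 = 416066/206719 - 343054 = -70915363760/206719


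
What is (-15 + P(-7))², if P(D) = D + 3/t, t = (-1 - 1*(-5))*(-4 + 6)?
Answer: 29929/64 ≈ 467.64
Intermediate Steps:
t = 8 (t = (-1 + 5)*2 = 4*2 = 8)
P(D) = 3/8 + D (P(D) = D + 3/8 = 3/8 + D)
(-15 + P(-7))² = (-15 + (3/8 - 7))² = (-15 - 53/8)² = (-173/8)² = 29929/64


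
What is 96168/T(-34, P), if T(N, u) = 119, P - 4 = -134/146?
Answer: 96168/119 ≈ 808.13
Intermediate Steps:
P = 225/73 (P = 4 - 134/146 = 4 - 134*1/146 = 4 - 67/73 = 225/73 ≈ 3.0822)
96168/T(-34, P) = 96168/119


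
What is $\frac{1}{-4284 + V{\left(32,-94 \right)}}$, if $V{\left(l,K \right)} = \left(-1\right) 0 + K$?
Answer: $- \frac{1}{4378} \approx -0.00022841$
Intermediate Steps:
$V{\left(l,K \right)} = K$ ($V{\left(l,K \right)} = 0 + K = K$)
$\frac{1}{-4284 + V{\left(32,-94 \right)}} = \frac{1}{-4284 - 94} = \frac{1}{-4378} = - \frac{1}{4378}$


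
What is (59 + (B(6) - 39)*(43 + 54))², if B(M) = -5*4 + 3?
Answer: 28869129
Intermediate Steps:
B(M) = -17 (B(M) = -20 + 3 = -17)
(59 + (B(6) - 39)*(43 + 54))² = (59 + (-17 - 39)*(43 + 54))² = (59 - 56*97)² = (59 - 5432)² = (-5373)² = 28869129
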